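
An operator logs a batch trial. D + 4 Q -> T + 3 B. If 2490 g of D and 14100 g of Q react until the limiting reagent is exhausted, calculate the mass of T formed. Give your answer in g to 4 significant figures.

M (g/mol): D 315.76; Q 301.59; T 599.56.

4728 g

n(D) = 2490 / 315.76 = 7.886 mol
n(Q) = 14100 / 301.59 = 46.75 mol
n/ν for D = 7.886/1 = 7.886
n/ν for Q = 46.75/4 = 11.69
Smallest n/ν is D → limiting reagent.
n(T) = (1/1) × 7.886 = 7.886 mol
mass = 7.886 × 599.56 = 4728 g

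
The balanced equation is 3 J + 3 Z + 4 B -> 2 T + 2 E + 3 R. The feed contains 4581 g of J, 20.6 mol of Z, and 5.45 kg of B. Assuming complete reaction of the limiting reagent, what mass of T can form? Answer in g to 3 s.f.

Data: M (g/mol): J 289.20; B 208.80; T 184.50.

1950 g

n(J) = 4581 / 289.20 = 15.84 mol
n(Z) = 20.60 mol
n(B) = 5.450×1000 / 208.80 = 26.10 mol
n/ν → J: 5.280, Z: 6.867, B: 6.525; J is limiting.
n(T) = (2/3) × 15.84 = 10.56 mol
mass = 10.56 × 184.50 = 1948 g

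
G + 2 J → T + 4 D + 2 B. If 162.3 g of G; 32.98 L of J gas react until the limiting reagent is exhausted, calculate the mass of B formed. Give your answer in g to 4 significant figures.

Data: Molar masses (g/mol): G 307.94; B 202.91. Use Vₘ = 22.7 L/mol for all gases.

n(G) = 162.3 / 307.94 = 0.5271 mol
n(J) = 32.98 / 22.7 = 1.453 mol
n/ν → G: 0.5271, J: 0.7265; G is limiting.
n(B) = (2/1) × 0.5271 = 1.054 mol
mass = 1.054 × 202.91 = 213.9 g

213.9 g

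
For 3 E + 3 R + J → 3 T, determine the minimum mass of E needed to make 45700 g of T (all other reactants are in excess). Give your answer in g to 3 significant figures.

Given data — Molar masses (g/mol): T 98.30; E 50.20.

n(T) = 45700 / 98.30 = 464.9 mol
n(E) = (3/3) × 464.9 = 464.9 mol
mass = 464.9 × 50.20 = 23340 g

23300 g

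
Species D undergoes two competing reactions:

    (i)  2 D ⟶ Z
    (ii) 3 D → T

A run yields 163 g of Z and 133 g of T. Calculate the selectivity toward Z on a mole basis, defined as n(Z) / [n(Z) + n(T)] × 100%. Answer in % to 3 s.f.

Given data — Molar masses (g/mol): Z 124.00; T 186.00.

64.8 %

n(Z) = 163 / 124.00 = 1.315 mol
n(T) = 133 / 186.00 = 0.7151 mol
selectivity = 1.315/(1.315+0.7151) × 100 = 64.78 %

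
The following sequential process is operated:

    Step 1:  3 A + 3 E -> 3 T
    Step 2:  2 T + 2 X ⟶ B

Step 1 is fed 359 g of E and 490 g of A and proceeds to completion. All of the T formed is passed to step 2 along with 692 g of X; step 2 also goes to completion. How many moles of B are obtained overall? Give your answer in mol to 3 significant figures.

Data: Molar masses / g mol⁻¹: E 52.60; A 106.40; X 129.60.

Step 1:
n(E) = 359.0 / 52.60 = 6.825 mol
n(A) = 490.0 / 106.40 = 4.605 mol
n/ν for E = 6.825/3 = 2.275
n/ν for A = 4.605/3 = 1.535
Smallest n/ν is A → limiting reagent.
n(T) produced = (3/3) × 4.605 = 4.605 mol
Step 2:
n(T) available = 4.605 mol
n(X) = 692.0 / 129.60 = 5.340 mol
n/ν for T = 4.605/2 = 2.303
n/ν for X = 5.340/2 = 2.670
Smallest n/ν is T → limiting reagent.
n(B) = (1/2) × 4.605 = 2.303 mol

2.30 mol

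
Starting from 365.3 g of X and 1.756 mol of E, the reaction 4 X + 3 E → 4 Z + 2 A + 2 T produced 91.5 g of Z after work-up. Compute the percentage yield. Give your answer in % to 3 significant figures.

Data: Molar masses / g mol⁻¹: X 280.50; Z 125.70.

55.9 %

n(X) = 365.3 / 280.50 = 1.302 mol
n(E) = 1.756 mol
n/ν for X = 1.302/4 = 0.3255
n/ν for E = 1.756/3 = 0.5853
Smallest n/ν is X → limiting reagent.
theoretical n(Z) = (4/4) × 1.302 = 1.302 mol → 163.7 g
% yield = 91.5 / 163.7 × 100 = 55.89 %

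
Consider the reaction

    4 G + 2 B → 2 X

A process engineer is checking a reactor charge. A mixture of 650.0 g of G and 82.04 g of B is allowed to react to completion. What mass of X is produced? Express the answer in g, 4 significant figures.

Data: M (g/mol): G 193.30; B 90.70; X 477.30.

n(G) = 650.0 / 193.30 = 3.363 mol
n(B) = 82.04 / 90.70 = 0.9045 mol
n/ν → G: 0.8408, B: 0.4523; B is limiting.
n(X) = (2/2) × 0.9045 = 0.9045 mol
mass = 0.9045 × 477.30 = 431.7 g

431.7 g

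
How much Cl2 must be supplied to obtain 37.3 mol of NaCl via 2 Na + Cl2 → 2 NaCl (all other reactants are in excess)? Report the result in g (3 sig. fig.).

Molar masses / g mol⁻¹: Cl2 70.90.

1320 g

n(NaCl) = 37.30 mol
n(Cl2) = (1/2) × 37.30 = 18.65 mol
mass = 18.65 × 70.90 = 1322 g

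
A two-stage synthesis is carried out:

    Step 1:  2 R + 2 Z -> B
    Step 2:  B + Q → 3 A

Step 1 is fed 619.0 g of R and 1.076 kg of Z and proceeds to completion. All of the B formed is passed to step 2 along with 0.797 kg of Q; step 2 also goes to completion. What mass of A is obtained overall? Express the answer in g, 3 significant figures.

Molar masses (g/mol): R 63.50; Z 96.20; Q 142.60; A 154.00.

Step 1:
n(R) = 619.0 / 63.50 = 9.748 mol
n(Z) = 1.076×1000 / 96.20 = 11.19 mol
n/ν for R = 9.748/2 = 4.874
n/ν for Z = 11.19/2 = 5.595
Smallest n/ν is R → limiting reagent.
n(B) produced = (1/2) × 9.748 = 4.874 mol
Step 2:
n(B) available = 4.874 mol
n(Q) = 0.7970×1000 / 142.60 = 5.589 mol
n/ν for B = 4.874/1 = 4.874
n/ν for Q = 5.589/1 = 5.589
Smallest n/ν is B → limiting reagent.
n(A) = (3/1) × 4.874 = 14.62 mol
mass = 14.62 × 154.00 = 2251 g

2250 g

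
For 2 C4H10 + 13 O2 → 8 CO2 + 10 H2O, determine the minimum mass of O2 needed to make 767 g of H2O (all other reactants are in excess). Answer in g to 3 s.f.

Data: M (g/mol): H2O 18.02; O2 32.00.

1770 g

n(H2O) = 767 / 18.02 = 42.56 mol
n(O2) = (13/10) × 42.56 = 55.33 mol
mass = 55.33 × 32.00 = 1771 g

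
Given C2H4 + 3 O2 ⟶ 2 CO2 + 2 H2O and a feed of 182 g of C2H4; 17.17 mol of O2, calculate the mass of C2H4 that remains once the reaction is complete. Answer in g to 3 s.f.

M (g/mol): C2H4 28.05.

n(C2H4) = 182.0 / 28.05 = 6.488 mol
n(O2) = 17.17 mol
n/ν for C2H4 = 6.488/1 = 6.488
n/ν for O2 = 17.17/3 = 5.723
Smallest n/ν is O2 → limiting reagent.
C2H4 consumed = (1/3) × 17.17 = 5.723 mol
C2H4 remaining = 6.488 − 5.723 = 0.7650 mol
mass = 0.7650 × 28.05 = 21.46 g

21.5 g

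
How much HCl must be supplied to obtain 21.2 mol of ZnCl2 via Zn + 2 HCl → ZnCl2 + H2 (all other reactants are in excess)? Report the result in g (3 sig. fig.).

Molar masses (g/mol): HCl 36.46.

n(ZnCl2) = 21.20 mol
n(HCl) = (2/1) × 21.20 = 42.40 mol
mass = 42.40 × 36.46 = 1546 g

1550 g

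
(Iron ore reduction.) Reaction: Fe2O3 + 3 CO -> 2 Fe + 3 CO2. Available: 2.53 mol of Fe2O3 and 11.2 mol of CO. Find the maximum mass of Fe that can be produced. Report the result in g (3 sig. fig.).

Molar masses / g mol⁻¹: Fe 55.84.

n(Fe2O3) = 2.530 mol
n(CO) = 11.20 mol
n/ν for Fe2O3 = 2.530/1 = 2.530
n/ν for CO = 11.20/3 = 3.733
Smallest n/ν is Fe2O3 → limiting reagent.
n(Fe) = (2/1) × 2.530 = 5.060 mol
mass = 5.060 × 55.84 = 282.6 g

283 g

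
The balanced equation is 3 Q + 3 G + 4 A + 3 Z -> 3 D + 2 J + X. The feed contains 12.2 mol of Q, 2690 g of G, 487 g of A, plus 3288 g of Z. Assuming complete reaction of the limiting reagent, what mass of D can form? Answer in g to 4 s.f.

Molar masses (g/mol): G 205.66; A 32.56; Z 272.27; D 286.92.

n(Q) = 12.20 mol
n(G) = 2690 / 205.66 = 13.08 mol
n(A) = 487.0 / 32.56 = 14.96 mol
n(Z) = 3288 / 272.27 = 12.08 mol
n/ν for Q = 12.20/3 = 4.067
n/ν for G = 13.08/3 = 4.360
n/ν for A = 14.96/4 = 3.740
n/ν for Z = 12.08/3 = 4.027
Smallest n/ν is A → limiting reagent.
n(D) = (3/4) × 14.96 = 11.22 mol
mass = 11.22 × 286.92 = 3219 g

3219 g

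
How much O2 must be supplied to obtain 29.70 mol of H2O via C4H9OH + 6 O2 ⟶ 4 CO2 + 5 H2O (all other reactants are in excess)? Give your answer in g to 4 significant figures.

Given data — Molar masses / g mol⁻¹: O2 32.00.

n(H2O) = 29.70 mol
n(O2) = (6/5) × 29.70 = 35.64 mol
mass = 35.64 × 32.00 = 1140 g

1140 g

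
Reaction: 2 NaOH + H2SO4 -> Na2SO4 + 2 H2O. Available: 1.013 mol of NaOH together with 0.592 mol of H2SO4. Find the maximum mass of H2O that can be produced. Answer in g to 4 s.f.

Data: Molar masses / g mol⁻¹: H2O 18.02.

n(NaOH) = 1.013 mol
n(H2SO4) = 0.5920 mol
n/ν → NaOH: 0.5065, H2SO4: 0.5920; NaOH is limiting.
n(H2O) = (2/2) × 1.013 = 1.013 mol
mass = 1.013 × 18.02 = 18.25 g

18.25 g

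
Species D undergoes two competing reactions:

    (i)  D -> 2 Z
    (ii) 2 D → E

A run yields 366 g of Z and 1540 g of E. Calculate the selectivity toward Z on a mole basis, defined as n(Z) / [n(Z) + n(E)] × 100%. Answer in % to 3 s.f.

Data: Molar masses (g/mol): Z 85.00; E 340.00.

n(Z) = 366 / 85.00 = 4.306 mol
n(E) = 1540 / 340.00 = 4.529 mol
selectivity = 4.306/(4.306+4.529) × 100 = 48.74 %

48.7 %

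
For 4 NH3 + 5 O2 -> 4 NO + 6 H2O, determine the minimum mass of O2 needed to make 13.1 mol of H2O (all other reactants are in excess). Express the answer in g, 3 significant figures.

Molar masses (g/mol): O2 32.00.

n(H2O) = 13.10 mol
n(O2) = (5/6) × 13.10 = 10.92 mol
mass = 10.92 × 32.00 = 349.4 g

349 g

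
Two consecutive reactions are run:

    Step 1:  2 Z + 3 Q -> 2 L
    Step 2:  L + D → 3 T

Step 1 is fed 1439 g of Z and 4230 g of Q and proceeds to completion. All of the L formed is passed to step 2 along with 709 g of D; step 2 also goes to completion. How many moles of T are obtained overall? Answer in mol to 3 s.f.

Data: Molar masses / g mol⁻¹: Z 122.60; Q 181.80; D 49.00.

Step 1:
n(Z) = 1439 / 122.60 = 11.74 mol
n(Q) = 4230 / 181.80 = 23.27 mol
n/ν for Z = 11.74/2 = 5.870
n/ν for Q = 23.27/3 = 7.757
Smallest n/ν is Z → limiting reagent.
n(L) produced = (2/2) × 11.74 = 11.74 mol
Step 2:
n(L) available = 11.74 mol
n(D) = 709.0 / 49.00 = 14.47 mol
n/ν for L = 11.74/1 = 11.74
n/ν for D = 14.47/1 = 14.47
Smallest n/ν is L → limiting reagent.
n(T) = (3/1) × 11.74 = 35.22 mol

35.2 mol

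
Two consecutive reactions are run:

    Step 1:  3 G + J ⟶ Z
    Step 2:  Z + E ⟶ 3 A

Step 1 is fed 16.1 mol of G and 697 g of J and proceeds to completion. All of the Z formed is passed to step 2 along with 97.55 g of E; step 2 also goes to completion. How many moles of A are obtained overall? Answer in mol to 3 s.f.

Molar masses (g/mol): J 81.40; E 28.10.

10.4 mol

Step 1:
n(G) = 16.10 mol
n(J) = 697.0 / 81.40 = 8.563 mol
n/ν for G = 16.10/3 = 5.367
n/ν for J = 8.563/1 = 8.563
Smallest n/ν is G → limiting reagent.
n(Z) produced = (1/3) × 16.10 = 5.367 mol
Step 2:
n(Z) available = 5.367 mol
n(E) = 97.55 / 28.10 = 3.472 mol
n/ν for Z = 5.367/1 = 5.367
n/ν for E = 3.472/1 = 3.472
Smallest n/ν is E → limiting reagent.
n(A) = (3/1) × 3.472 = 10.42 mol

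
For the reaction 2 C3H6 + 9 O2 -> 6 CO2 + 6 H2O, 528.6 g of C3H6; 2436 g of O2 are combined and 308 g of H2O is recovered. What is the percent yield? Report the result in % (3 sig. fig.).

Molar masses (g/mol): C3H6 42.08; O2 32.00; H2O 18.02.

n(C3H6) = 528.6 / 42.08 = 12.56 mol
n(O2) = 2436 / 32.00 = 76.13 mol
n/ν for C3H6 = 12.56/2 = 6.280
n/ν for O2 = 76.13/9 = 8.459
Smallest n/ν is C3H6 → limiting reagent.
theoretical n(H2O) = (6/2) × 12.56 = 37.68 mol → 679.0 g
% yield = 308 / 679.0 × 100 = 45.36 %

45.4 %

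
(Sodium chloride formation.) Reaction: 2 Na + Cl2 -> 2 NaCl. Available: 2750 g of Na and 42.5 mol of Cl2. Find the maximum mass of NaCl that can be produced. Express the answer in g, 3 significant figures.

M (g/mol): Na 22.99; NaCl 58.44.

4970 g

n(Na) = 2750 / 22.99 = 119.6 mol
n(Cl2) = 42.50 mol
n/ν for Na = 119.6/2 = 59.80
n/ν for Cl2 = 42.50/1 = 42.50
Smallest n/ν is Cl2 → limiting reagent.
n(NaCl) = (2/1) × 42.50 = 85.00 mol
mass = 85.00 × 58.44 = 4967 g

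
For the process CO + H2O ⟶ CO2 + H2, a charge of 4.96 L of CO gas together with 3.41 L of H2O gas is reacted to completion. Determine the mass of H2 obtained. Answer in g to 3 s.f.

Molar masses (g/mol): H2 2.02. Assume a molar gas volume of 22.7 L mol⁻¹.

n(CO) = 4.960 / 22.7 = 0.2185 mol
n(H2O) = 3.410 / 22.7 = 0.1502 mol
n/ν for CO = 0.2185/1 = 0.2185
n/ν for H2O = 0.1502/1 = 0.1502
Smallest n/ν is H2O → limiting reagent.
n(H2) = (1/1) × 0.1502 = 0.1502 mol
mass = 0.1502 × 2.02 = 0.3034 g

0.303 g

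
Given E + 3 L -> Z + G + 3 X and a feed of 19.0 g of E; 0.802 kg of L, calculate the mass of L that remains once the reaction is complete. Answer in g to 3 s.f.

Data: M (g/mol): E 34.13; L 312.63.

280 g

n(E) = 19.00 / 34.13 = 0.5567 mol
n(L) = 0.8020×1000 / 312.63 = 2.565 mol
n/ν for E = 0.5567/1 = 0.5567
n/ν for L = 2.565/3 = 0.8550
Smallest n/ν is E → limiting reagent.
L consumed = (3/1) × 0.5567 = 1.670 mol
L remaining = 2.565 − 1.670 = 0.8950 mol
mass = 0.8950 × 312.63 = 279.8 g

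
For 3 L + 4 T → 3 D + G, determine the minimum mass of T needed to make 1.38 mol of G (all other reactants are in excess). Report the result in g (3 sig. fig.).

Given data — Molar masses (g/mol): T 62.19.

n(G) = 1.380 mol
n(T) = (4/1) × 1.380 = 5.520 mol
mass = 5.520 × 62.19 = 343.3 g

343 g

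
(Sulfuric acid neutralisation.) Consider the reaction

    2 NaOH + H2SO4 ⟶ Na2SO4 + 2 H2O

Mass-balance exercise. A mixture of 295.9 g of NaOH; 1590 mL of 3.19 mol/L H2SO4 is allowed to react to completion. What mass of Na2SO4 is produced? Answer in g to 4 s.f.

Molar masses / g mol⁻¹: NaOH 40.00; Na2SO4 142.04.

525.4 g

n(NaOH) = 295.9 / 40.00 = 7.398 mol
n(H2SO4) = 3.19 × 1590/1000 = 5.072 mol
n/ν → NaOH: 3.699, H2SO4: 5.072; NaOH is limiting.
n(Na2SO4) = (1/2) × 7.398 = 3.699 mol
mass = 3.699 × 142.04 = 525.4 g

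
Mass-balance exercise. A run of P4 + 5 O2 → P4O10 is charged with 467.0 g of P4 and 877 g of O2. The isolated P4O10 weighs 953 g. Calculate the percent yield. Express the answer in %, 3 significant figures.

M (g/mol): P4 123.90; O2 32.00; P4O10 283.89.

89.1 %

n(P4) = 467.0 / 123.90 = 3.769 mol
n(O2) = 877.0 / 32.00 = 27.41 mol
n/ν for P4 = 3.769/1 = 3.769
n/ν for O2 = 27.41/5 = 5.482
Smallest n/ν is P4 → limiting reagent.
theoretical n(P4O10) = (1/1) × 3.769 = 3.769 mol → 1070 g
% yield = 953 / 1070 × 100 = 89.07 %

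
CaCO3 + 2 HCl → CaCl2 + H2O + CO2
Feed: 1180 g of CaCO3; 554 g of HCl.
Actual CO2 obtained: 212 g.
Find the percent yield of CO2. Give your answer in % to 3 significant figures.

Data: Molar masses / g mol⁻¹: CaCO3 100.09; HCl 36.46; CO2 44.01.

n(CaCO3) = 1180 / 100.09 = 11.79 mol
n(HCl) = 554.0 / 36.46 = 15.19 mol
n/ν for CaCO3 = 11.79/1 = 11.79
n/ν for HCl = 15.19/2 = 7.595
Smallest n/ν is HCl → limiting reagent.
theoretical n(CO2) = (1/2) × 15.19 = 7.595 mol → 334.3 g
% yield = 212 / 334.3 × 100 = 63.42 %

63.4 %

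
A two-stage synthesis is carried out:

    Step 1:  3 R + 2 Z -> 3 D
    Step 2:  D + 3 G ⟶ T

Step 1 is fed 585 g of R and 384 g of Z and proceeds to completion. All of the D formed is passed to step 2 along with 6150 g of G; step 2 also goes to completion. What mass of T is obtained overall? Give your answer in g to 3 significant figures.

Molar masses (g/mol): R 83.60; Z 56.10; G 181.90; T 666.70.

4670 g

Step 1:
n(R) = 585.0 / 83.60 = 6.998 mol
n(Z) = 384.0 / 56.10 = 6.845 mol
n/ν for R = 6.998/3 = 2.333
n/ν for Z = 6.845/2 = 3.423
Smallest n/ν is R → limiting reagent.
n(D) produced = (3/3) × 6.998 = 6.998 mol
Step 2:
n(D) available = 6.998 mol
n(G) = 6150 / 181.90 = 33.81 mol
n/ν for D = 6.998/1 = 6.998
n/ν for G = 33.81/3 = 11.27
Smallest n/ν is D → limiting reagent.
n(T) = (1/1) × 6.998 = 6.998 mol
mass = 6.998 × 666.70 = 4666 g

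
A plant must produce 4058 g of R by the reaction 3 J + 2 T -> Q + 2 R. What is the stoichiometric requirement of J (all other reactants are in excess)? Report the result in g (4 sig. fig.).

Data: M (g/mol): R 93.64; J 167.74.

n(R) = 4058 / 93.64 = 43.34 mol
n(J) = (3/2) × 43.34 = 65.01 mol
mass = 65.01 × 167.74 = 10900 g

10900 g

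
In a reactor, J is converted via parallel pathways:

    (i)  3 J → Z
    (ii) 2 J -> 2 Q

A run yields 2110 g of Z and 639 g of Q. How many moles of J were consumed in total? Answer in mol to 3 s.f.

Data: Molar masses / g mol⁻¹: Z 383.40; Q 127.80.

n(Z) = 2110 / 383.40 = 5.503 mol
n(Q) = 639 / 127.80 = 5.000 mol
n(J) via (i) = (3/1)×5.503 = 16.51 mol
n(J) via (ii) = (2/2)×5.000 = 5.000 mol
total n(J) = 16.51 + 5.000 = 21.51 mol

21.5 mol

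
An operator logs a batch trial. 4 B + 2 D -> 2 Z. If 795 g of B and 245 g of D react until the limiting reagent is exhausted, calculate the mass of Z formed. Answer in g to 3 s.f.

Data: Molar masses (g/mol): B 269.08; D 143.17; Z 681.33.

1010 g

n(B) = 795.0 / 269.08 = 2.955 mol
n(D) = 245.0 / 143.17 = 1.711 mol
n/ν → B: 0.7388, D: 0.8555; B is limiting.
n(Z) = (2/4) × 2.955 = 1.478 mol
mass = 1.478 × 681.33 = 1007 g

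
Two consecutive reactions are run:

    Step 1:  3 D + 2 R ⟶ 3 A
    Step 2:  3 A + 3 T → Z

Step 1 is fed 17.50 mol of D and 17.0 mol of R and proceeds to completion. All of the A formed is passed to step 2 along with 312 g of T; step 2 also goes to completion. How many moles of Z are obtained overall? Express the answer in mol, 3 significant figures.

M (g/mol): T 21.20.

4.91 mol

Step 1:
n(D) = 17.50 mol
n(R) = 17.00 mol
n/ν for D = 17.50/3 = 5.833
n/ν for R = 17.00/2 = 8.500
Smallest n/ν is D → limiting reagent.
n(A) produced = (3/3) × 17.50 = 17.50 mol
Step 2:
n(A) available = 17.50 mol
n(T) = 312.0 / 21.20 = 14.72 mol
n/ν for A = 17.50/3 = 5.833
n/ν for T = 14.72/3 = 4.907
Smallest n/ν is T → limiting reagent.
n(Z) = (1/3) × 14.72 = 4.907 mol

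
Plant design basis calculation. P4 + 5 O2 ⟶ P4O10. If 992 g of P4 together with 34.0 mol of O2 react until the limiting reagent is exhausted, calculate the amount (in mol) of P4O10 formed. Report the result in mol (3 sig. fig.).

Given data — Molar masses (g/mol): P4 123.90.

6.80 mol

n(P4) = 992.0 / 123.90 = 8.006 mol
n(O2) = 34.00 mol
n/ν for P4 = 8.006/1 = 8.006
n/ν for O2 = 34.00/5 = 6.800
Smallest n/ν is O2 → limiting reagent.
n(P4O10) = (1/5) × 34.00 = 6.800 mol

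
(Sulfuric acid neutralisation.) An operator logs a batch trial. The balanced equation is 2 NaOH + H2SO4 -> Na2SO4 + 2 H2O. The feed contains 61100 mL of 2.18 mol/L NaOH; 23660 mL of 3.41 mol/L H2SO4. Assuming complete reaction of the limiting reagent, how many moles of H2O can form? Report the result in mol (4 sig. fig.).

n(NaOH) = 2.18 × 61100/1000 = 133.2 mol
n(H2SO4) = 3.41 × 23660/1000 = 80.68 mol
n/ν for NaOH = 133.2/2 = 66.60
n/ν for H2SO4 = 80.68/1 = 80.68
Smallest n/ν is NaOH → limiting reagent.
n(H2O) = (2/2) × 133.2 = 133.2 mol

133.2 mol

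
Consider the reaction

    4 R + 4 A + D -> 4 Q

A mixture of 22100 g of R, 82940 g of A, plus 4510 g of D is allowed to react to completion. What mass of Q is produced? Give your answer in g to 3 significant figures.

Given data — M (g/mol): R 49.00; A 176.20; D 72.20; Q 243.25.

n(R) = 22100 / 49.00 = 451.0 mol
n(A) = 82940 / 176.20 = 470.7 mol
n(D) = 4510 / 72.20 = 62.47 mol
n/ν for R = 451.0/4 = 112.8
n/ν for A = 470.7/4 = 117.7
n/ν for D = 62.47/1 = 62.47
Smallest n/ν is D → limiting reagent.
n(Q) = (4/1) × 62.47 = 249.9 mol
mass = 249.9 × 243.25 = 60790 g

60800 g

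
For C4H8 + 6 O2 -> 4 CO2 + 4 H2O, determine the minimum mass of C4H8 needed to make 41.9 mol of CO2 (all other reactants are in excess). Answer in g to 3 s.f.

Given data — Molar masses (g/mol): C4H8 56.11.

588 g

n(CO2) = 41.90 mol
n(C4H8) = (1/4) × 41.90 = 10.48 mol
mass = 10.48 × 56.11 = 588.0 g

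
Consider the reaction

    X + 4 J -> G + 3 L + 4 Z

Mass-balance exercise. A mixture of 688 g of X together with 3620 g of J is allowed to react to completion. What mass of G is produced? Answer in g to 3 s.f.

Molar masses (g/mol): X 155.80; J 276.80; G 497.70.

1630 g

n(X) = 688.0 / 155.80 = 4.416 mol
n(J) = 3620 / 276.80 = 13.08 mol
n/ν for X = 4.416/1 = 4.416
n/ν for J = 13.08/4 = 3.270
Smallest n/ν is J → limiting reagent.
n(G) = (1/4) × 13.08 = 3.270 mol
mass = 3.270 × 497.70 = 1627 g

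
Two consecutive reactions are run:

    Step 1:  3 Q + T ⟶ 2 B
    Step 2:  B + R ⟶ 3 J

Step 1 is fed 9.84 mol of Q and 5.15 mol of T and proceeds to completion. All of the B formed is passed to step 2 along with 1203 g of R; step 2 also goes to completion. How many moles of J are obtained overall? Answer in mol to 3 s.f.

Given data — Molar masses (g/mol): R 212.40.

17.0 mol

Step 1:
n(Q) = 9.840 mol
n(T) = 5.150 mol
n/ν → Q: 3.280, T: 5.150; Q is limiting.
n(B) produced = (2/3) × 9.840 = 6.560 mol
Step 2:
n(B) available = 6.560 mol
n(R) = 1203 / 212.40 = 5.664 mol
n/ν → B: 6.560, R: 5.664; R is limiting.
n(J) = (3/1) × 5.664 = 16.99 mol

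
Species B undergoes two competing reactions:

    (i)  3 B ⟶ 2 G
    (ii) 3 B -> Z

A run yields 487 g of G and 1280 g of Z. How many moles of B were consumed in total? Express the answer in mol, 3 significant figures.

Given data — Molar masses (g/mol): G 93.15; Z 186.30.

n(G) = 487 / 93.15 = 5.228 mol
n(Z) = 1280 / 186.30 = 6.871 mol
n(B) via (i) = (3/2)×5.228 = 7.842 mol
n(B) via (ii) = (3/1)×6.871 = 20.61 mol
total n(B) = 7.842 + 20.61 = 28.45 mol

28.5 mol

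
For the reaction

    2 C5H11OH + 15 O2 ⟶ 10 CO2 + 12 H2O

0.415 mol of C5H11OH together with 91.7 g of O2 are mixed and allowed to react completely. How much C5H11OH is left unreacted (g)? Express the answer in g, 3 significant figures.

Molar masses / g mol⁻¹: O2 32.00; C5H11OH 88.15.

n(C5H11OH) = 0.4150 mol
n(O2) = 91.70 / 32.00 = 2.866 mol
n/ν → C5H11OH: 0.2075, O2: 0.1911; O2 is limiting.
C5H11OH consumed = (2/15) × 2.866 = 0.3821 mol
C5H11OH remaining = 0.4150 − 0.3821 = 0.03290 mol
mass = 0.03290 × 88.15 = 2.900 g

2.90 g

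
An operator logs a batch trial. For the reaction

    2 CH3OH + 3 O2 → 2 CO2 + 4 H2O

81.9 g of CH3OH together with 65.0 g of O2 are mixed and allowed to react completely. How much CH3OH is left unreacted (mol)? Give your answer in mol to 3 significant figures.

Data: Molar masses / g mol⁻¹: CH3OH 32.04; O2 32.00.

1.20 mol

n(CH3OH) = 81.90 / 32.04 = 2.556 mol
n(O2) = 65.00 / 32.00 = 2.031 mol
n/ν for CH3OH = 2.556/2 = 1.278
n/ν for O2 = 2.031/3 = 0.6770
Smallest n/ν is O2 → limiting reagent.
CH3OH consumed = (2/3) × 2.031 = 1.354 mol
CH3OH remaining = 2.556 − 1.354 = 1.202 mol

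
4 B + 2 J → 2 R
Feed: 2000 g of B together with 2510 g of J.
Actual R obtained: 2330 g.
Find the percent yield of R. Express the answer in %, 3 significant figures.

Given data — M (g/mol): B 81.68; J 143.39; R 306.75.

62.0 %

n(B) = 2000 / 81.68 = 24.49 mol
n(J) = 2510 / 143.39 = 17.50 mol
n/ν → B: 6.123, J: 8.750; B is limiting.
theoretical n(R) = (2/4) × 24.49 = 12.25 mol → 3758 g
% yield = 2330 / 3758 × 100 = 62.00 %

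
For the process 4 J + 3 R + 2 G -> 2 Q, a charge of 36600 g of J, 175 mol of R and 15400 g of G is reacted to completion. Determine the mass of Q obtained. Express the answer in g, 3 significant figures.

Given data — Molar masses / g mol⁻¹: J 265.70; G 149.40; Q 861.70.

59300 g

n(J) = 36600 / 265.70 = 137.7 mol
n(R) = 175.0 mol
n(G) = 15400 / 149.40 = 103.1 mol
n/ν for J = 137.7/4 = 34.43
n/ν for R = 175.0/3 = 58.33
n/ν for G = 103.1/2 = 51.55
Smallest n/ν is J → limiting reagent.
n(Q) = (2/4) × 137.7 = 68.85 mol
mass = 68.85 × 861.70 = 59330 g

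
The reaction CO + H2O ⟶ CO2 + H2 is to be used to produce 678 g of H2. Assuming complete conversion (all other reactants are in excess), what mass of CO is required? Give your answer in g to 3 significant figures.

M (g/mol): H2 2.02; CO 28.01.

9400 g

n(H2) = 678 / 2.02 = 335.6 mol
n(CO) = (1/1) × 335.6 = 335.6 mol
mass = 335.6 × 28.01 = 9400 g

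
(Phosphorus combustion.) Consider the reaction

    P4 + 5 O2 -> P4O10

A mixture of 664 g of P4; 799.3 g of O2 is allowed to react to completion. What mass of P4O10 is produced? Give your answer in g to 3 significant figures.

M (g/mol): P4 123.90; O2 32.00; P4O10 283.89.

1420 g

n(P4) = 664.0 / 123.90 = 5.359 mol
n(O2) = 799.3 / 32.00 = 24.98 mol
n/ν for P4 = 5.359/1 = 5.359
n/ν for O2 = 24.98/5 = 4.996
Smallest n/ν is O2 → limiting reagent.
n(P4O10) = (1/5) × 24.98 = 4.996 mol
mass = 4.996 × 283.89 = 1418 g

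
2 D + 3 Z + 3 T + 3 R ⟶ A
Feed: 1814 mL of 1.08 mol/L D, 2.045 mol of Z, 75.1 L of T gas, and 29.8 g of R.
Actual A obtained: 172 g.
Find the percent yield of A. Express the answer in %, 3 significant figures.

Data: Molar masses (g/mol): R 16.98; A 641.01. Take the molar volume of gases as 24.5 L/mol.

n(D) = 1.08 × 1814/1000 = 1.959 mol
n(Z) = 2.045 mol
n(T) = 75.10 / 24.5 = 3.065 mol
n(R) = 29.80 / 16.98 = 1.755 mol
n/ν for D = 1.959/2 = 0.9795
n/ν for Z = 2.045/3 = 0.6817
n/ν for T = 3.065/3 = 1.022
n/ν for R = 1.755/3 = 0.5850
Smallest n/ν is R → limiting reagent.
theoretical n(A) = (1/3) × 1.755 = 0.5850 mol → 375.0 g
% yield = 172 / 375.0 × 100 = 45.87 %

45.9 %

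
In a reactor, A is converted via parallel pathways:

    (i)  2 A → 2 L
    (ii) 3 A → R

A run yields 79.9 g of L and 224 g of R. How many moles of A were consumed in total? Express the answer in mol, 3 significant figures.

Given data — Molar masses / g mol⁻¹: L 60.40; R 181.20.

5.03 mol

n(L) = 79.9 / 60.40 = 1.323 mol
n(R) = 224 / 181.20 = 1.236 mol
n(A) via (i) = (2/2)×1.323 = 1.323 mol
n(A) via (ii) = (3/1)×1.236 = 3.708 mol
total n(A) = 1.323 + 3.708 = 5.031 mol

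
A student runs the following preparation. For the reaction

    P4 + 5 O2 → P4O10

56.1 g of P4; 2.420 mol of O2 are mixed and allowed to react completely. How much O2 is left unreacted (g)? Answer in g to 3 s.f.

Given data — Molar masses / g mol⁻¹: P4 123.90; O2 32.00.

n(P4) = 56.10 / 123.90 = 0.4528 mol
n(O2) = 2.420 mol
n/ν → P4: 0.4528, O2: 0.4840; P4 is limiting.
O2 consumed = (5/1) × 0.4528 = 2.264 mol
O2 remaining = 2.420 − 2.264 = 0.1560 mol
mass = 0.1560 × 32.00 = 4.992 g

4.99 g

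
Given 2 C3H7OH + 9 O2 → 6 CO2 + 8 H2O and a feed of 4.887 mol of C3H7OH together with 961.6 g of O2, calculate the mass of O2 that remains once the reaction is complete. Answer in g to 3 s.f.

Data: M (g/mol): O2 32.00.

n(C3H7OH) = 4.887 mol
n(O2) = 961.6 / 32.00 = 30.05 mol
n/ν for C3H7OH = 4.887/2 = 2.444
n/ν for O2 = 30.05/9 = 3.339
Smallest n/ν is C3H7OH → limiting reagent.
O2 consumed = (9/2) × 4.887 = 21.99 mol
O2 remaining = 30.05 − 21.99 = 8.060 mol
mass = 8.060 × 32.00 = 257.9 g

258 g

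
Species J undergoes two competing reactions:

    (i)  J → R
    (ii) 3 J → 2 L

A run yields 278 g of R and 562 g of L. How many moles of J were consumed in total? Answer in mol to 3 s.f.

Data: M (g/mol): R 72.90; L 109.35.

n(R) = 278 / 72.90 = 3.813 mol
n(L) = 562 / 109.35 = 5.139 mol
n(J) via (i) = (1/1)×3.813 = 3.813 mol
n(J) via (ii) = (3/2)×5.139 = 7.709 mol
total n(J) = 3.813 + 7.709 = 11.52 mol

11.5 mol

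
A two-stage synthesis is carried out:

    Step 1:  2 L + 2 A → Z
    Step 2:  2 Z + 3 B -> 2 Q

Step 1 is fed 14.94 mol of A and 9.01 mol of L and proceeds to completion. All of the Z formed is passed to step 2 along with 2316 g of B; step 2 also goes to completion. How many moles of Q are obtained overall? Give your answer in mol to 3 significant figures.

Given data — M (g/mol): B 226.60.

4.51 mol

Step 1:
n(A) = 14.94 mol
n(L) = 9.010 mol
n/ν → A: 7.470, L: 4.505; L is limiting.
n(Z) produced = (1/2) × 9.010 = 4.505 mol
Step 2:
n(Z) available = 4.505 mol
n(B) = 2316 / 226.60 = 10.22 mol
n/ν → Z: 2.253, B: 3.407; Z is limiting.
n(Q) = (2/2) × 4.505 = 4.505 mol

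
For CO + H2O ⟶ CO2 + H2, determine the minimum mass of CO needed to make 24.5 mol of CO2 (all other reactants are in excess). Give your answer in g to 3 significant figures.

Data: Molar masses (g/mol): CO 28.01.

n(CO2) = 24.50 mol
n(CO) = (1/1) × 24.50 = 24.50 mol
mass = 24.50 × 28.01 = 686.2 g

686 g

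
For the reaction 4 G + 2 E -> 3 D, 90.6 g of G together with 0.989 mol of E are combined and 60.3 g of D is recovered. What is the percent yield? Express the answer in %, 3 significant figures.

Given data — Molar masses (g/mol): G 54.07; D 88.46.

n(G) = 90.60 / 54.07 = 1.676 mol
n(E) = 0.9890 mol
n/ν for G = 1.676/4 = 0.4190
n/ν for E = 0.9890/2 = 0.4945
Smallest n/ν is G → limiting reagent.
theoretical n(D) = (3/4) × 1.676 = 1.257 mol → 111.2 g
% yield = 60.3 / 111.2 × 100 = 54.23 %

54.2 %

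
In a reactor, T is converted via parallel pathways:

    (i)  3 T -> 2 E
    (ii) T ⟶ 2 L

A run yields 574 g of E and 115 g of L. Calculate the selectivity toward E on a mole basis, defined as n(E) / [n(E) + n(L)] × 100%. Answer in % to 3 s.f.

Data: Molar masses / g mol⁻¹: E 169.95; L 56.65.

n(E) = 574 / 169.95 = 3.377 mol
n(L) = 115 / 56.65 = 2.030 mol
selectivity = 3.377/(3.377+2.030) × 100 = 62.46 %

62.5 %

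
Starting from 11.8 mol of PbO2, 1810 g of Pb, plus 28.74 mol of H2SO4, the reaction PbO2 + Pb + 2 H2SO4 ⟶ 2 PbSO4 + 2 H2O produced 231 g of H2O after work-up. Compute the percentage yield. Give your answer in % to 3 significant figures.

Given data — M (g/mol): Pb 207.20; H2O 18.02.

73.4 %

n(PbO2) = 11.80 mol
n(Pb) = 1810 / 207.20 = 8.736 mol
n(H2SO4) = 28.74 mol
n/ν for PbO2 = 11.80/1 = 11.80
n/ν for Pb = 8.736/1 = 8.736
n/ν for H2SO4 = 28.74/2 = 14.37
Smallest n/ν is Pb → limiting reagent.
theoretical n(H2O) = (2/1) × 8.736 = 17.47 mol → 314.8 g
% yield = 231 / 314.8 × 100 = 73.38 %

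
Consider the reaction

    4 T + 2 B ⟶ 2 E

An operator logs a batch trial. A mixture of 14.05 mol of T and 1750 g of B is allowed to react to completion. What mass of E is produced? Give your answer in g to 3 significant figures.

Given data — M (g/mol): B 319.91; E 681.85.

n(T) = 14.05 mol
n(B) = 1750 / 319.91 = 5.470 mol
n/ν for T = 14.05/4 = 3.513
n/ν for B = 5.470/2 = 2.735
Smallest n/ν is B → limiting reagent.
n(E) = (2/2) × 5.470 = 5.470 mol
mass = 5.470 × 681.85 = 3730 g

3730 g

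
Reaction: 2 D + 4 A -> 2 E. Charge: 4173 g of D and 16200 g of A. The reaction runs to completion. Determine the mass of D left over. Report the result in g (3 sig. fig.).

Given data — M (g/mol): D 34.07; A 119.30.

1860 g

n(D) = 4173 / 34.07 = 122.5 mol
n(A) = 16200 / 119.30 = 135.8 mol
n/ν → D: 61.25, A: 33.95; A is limiting.
D consumed = (2/4) × 135.8 = 67.90 mol
D remaining = 122.5 − 67.90 = 54.60 mol
mass = 54.60 × 34.07 = 1860 g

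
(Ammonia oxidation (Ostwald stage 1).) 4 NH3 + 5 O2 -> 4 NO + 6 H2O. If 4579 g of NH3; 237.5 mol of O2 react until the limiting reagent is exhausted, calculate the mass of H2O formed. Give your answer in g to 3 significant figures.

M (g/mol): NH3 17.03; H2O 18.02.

5140 g

n(NH3) = 4579 / 17.03 = 268.9 mol
n(O2) = 237.5 mol
n/ν for NH3 = 268.9/4 = 67.23
n/ν for O2 = 237.5/5 = 47.50
Smallest n/ν is O2 → limiting reagent.
n(H2O) = (6/5) × 237.5 = 285.0 mol
mass = 285.0 × 18.02 = 5136 g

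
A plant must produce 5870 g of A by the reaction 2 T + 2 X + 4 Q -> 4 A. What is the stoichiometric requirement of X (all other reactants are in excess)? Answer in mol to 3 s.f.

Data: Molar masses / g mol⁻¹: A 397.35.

n(A) = 5870 / 397.35 = 14.77 mol
n(X) = (2/4) × 14.77 = 7.385 mol

7.39 mol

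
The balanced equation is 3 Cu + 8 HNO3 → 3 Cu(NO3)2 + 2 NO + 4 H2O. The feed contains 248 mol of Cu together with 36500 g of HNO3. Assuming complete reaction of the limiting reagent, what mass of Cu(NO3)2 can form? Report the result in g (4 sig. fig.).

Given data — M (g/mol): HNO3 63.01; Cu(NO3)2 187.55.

n(Cu) = 248.0 mol
n(HNO3) = 36500 / 63.01 = 579.3 mol
n/ν for Cu = 248.0/3 = 82.67
n/ν for HNO3 = 579.3/8 = 72.41
Smallest n/ν is HNO3 → limiting reagent.
n(Cu(NO3)2) = (3/8) × 579.3 = 217.2 mol
mass = 217.2 × 187.55 = 40740 g

40740 g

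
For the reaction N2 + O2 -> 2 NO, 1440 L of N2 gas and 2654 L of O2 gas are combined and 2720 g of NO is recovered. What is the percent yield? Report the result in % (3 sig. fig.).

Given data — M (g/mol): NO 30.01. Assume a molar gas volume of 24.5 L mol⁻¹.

77.1 %

n(N2) = 1440 / 24.5 = 58.78 mol
n(O2) = 2654 / 24.5 = 108.3 mol
n/ν → N2: 58.78, O2: 108.3; N2 is limiting.
theoretical n(NO) = (2/1) × 58.78 = 117.6 mol → 3529 g
% yield = 2720 / 3529 × 100 = 77.08 %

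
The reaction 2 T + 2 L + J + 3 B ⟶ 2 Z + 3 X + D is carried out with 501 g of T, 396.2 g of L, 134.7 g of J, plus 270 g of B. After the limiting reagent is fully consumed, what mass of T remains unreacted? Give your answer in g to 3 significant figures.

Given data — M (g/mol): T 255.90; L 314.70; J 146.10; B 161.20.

n(T) = 501.0 / 255.90 = 1.958 mol
n(L) = 396.2 / 314.70 = 1.259 mol
n(J) = 134.7 / 146.10 = 0.9220 mol
n(B) = 270.0 / 161.20 = 1.675 mol
n/ν → T: 0.9790, L: 0.6295, J: 0.9220, B: 0.5583; B is limiting.
T consumed = (2/3) × 1.675 = 1.117 mol
T remaining = 1.958 − 1.117 = 0.8410 mol
mass = 0.8410 × 255.90 = 215.2 g

215 g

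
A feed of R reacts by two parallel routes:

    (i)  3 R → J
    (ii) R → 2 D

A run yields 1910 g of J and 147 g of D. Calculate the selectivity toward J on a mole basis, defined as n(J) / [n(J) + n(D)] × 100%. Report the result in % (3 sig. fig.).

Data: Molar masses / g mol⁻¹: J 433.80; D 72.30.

68.4 %

n(J) = 1910 / 433.80 = 4.403 mol
n(D) = 147 / 72.30 = 2.033 mol
selectivity = 4.403/(4.403+2.033) × 100 = 68.41 %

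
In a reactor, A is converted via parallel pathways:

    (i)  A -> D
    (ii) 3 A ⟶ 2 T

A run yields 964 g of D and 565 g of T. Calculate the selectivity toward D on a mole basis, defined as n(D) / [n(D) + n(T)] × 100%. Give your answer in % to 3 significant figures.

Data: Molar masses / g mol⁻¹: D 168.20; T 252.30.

71.9 %

n(D) = 964 / 168.20 = 5.731 mol
n(T) = 565 / 252.30 = 2.239 mol
selectivity = 5.731/(5.731+2.239) × 100 = 71.91 %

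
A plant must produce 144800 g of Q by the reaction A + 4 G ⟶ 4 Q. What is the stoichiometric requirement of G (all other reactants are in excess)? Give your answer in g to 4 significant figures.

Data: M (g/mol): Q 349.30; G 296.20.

n(Q) = 144800 / 349.30 = 414.5 mol
n(G) = (4/4) × 414.5 = 414.5 mol
mass = 414.5 × 296.20 = 122800 g

122800 g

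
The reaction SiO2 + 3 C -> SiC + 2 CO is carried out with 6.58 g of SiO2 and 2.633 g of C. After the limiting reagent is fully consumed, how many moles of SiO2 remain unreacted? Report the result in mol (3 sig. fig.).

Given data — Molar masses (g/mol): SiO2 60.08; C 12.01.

0.0364 mol

n(SiO2) = 6.580 / 60.08 = 0.1095 mol
n(C) = 2.633 / 12.01 = 0.2192 mol
n/ν for SiO2 = 0.1095/1 = 0.1095
n/ν for C = 0.2192/3 = 0.07307
Smallest n/ν is C → limiting reagent.
SiO2 consumed = (1/3) × 0.2192 = 0.07307 mol
SiO2 remaining = 0.1095 − 0.07307 = 0.03643 mol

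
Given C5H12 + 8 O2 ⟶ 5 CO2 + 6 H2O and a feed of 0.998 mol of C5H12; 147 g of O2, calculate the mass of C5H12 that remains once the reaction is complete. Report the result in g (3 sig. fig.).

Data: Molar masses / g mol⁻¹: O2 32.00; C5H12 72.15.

n(C5H12) = 0.9980 mol
n(O2) = 147.0 / 32.00 = 4.594 mol
n/ν for C5H12 = 0.9980/1 = 0.9980
n/ν for O2 = 4.594/8 = 0.5743
Smallest n/ν is O2 → limiting reagent.
C5H12 consumed = (1/8) × 4.594 = 0.5743 mol
C5H12 remaining = 0.9980 − 0.5743 = 0.4237 mol
mass = 0.4237 × 72.15 = 30.57 g

30.6 g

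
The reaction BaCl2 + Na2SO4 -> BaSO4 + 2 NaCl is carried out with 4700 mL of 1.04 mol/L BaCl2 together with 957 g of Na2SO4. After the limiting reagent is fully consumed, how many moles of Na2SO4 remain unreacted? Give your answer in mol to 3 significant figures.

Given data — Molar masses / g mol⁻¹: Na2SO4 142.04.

n(BaCl2) = 1.04 × 4700/1000 = 4.888 mol
n(Na2SO4) = 957.0 / 142.04 = 6.738 mol
n/ν → BaCl2: 4.888, Na2SO4: 6.738; BaCl2 is limiting.
Na2SO4 consumed = (1/1) × 4.888 = 4.888 mol
Na2SO4 remaining = 6.738 − 4.888 = 1.850 mol

1.85 mol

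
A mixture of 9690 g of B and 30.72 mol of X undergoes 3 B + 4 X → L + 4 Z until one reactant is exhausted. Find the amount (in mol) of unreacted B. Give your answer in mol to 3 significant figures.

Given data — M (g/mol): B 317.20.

n(B) = 9690 / 317.20 = 30.55 mol
n(X) = 30.72 mol
n/ν for B = 30.55/3 = 10.18
n/ν for X = 30.72/4 = 7.680
Smallest n/ν is X → limiting reagent.
B consumed = (3/4) × 30.72 = 23.04 mol
B remaining = 30.55 − 23.04 = 7.510 mol

7.51 mol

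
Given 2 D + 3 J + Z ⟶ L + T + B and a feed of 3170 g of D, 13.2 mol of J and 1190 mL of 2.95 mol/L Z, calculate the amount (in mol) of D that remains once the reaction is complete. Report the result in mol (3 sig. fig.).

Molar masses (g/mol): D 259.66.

n(D) = 3170 / 259.66 = 12.21 mol
n(J) = 13.20 mol
n(Z) = 2.95 × 1190/1000 = 3.511 mol
n/ν for D = 12.21/2 = 6.105
n/ν for J = 13.20/3 = 4.400
n/ν for Z = 3.511/1 = 3.511
Smallest n/ν is Z → limiting reagent.
D consumed = (2/1) × 3.511 = 7.022 mol
D remaining = 12.21 − 7.022 = 5.188 mol

5.19 mol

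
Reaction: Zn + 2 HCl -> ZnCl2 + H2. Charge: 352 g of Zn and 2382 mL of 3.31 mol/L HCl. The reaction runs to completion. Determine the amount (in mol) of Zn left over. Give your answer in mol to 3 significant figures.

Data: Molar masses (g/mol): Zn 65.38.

1.44 mol

n(Zn) = 352.0 / 65.38 = 5.384 mol
n(HCl) = 3.31 × 2382/1000 = 7.884 mol
n/ν → Zn: 5.384, HCl: 3.942; HCl is limiting.
Zn consumed = (1/2) × 7.884 = 3.942 mol
Zn remaining = 5.384 − 3.942 = 1.442 mol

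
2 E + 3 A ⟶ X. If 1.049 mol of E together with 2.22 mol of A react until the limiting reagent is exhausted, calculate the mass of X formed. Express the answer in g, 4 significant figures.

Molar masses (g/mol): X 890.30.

467.0 g

n(E) = 1.049 mol
n(A) = 2.220 mol
n/ν for E = 1.049/2 = 0.5245
n/ν for A = 2.220/3 = 0.7400
Smallest n/ν is E → limiting reagent.
n(X) = (1/2) × 1.049 = 0.5245 mol
mass = 0.5245 × 890.30 = 467.0 g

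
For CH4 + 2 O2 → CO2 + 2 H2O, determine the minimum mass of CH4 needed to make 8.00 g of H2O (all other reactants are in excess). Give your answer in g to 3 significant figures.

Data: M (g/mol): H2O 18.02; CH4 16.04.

3.56 g

n(H2O) = 8.00 / 18.02 = 0.4440 mol
n(CH4) = (1/2) × 0.4440 = 0.2220 mol
mass = 0.2220 × 16.04 = 3.561 g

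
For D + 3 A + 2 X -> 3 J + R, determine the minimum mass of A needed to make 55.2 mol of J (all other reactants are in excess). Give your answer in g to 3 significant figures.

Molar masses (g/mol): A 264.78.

14600 g

n(J) = 55.20 mol
n(A) = (3/3) × 55.20 = 55.20 mol
mass = 55.20 × 264.78 = 14620 g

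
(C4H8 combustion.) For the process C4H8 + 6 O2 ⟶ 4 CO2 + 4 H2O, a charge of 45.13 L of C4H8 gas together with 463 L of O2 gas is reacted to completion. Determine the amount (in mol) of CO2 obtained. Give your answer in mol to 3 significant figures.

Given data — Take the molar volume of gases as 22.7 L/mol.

7.95 mol

n(C4H8) = 45.13 / 22.7 = 1.988 mol
n(O2) = 463.0 / 22.7 = 20.40 mol
n/ν → C4H8: 1.988, O2: 3.400; C4H8 is limiting.
n(CO2) = (4/1) × 1.988 = 7.952 mol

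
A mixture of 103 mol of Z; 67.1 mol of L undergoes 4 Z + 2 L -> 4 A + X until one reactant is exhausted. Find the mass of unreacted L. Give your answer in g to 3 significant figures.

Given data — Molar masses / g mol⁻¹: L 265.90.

4150 g

n(Z) = 103.0 mol
n(L) = 67.10 mol
n/ν → Z: 25.75, L: 33.55; Z is limiting.
L consumed = (2/4) × 103.0 = 51.50 mol
L remaining = 67.10 − 51.50 = 15.60 mol
mass = 15.60 × 265.90 = 4148 g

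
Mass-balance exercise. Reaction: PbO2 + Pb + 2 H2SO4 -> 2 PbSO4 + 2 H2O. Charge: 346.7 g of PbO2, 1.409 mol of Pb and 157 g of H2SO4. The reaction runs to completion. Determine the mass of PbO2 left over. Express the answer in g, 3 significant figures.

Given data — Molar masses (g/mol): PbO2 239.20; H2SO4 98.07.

n(PbO2) = 346.7 / 239.20 = 1.449 mol
n(Pb) = 1.409 mol
n(H2SO4) = 157.0 / 98.07 = 1.601 mol
n/ν for PbO2 = 1.449/1 = 1.449
n/ν for Pb = 1.409/1 = 1.409
n/ν for H2SO4 = 1.601/2 = 0.8005
Smallest n/ν is H2SO4 → limiting reagent.
PbO2 consumed = (1/2) × 1.601 = 0.8005 mol
PbO2 remaining = 1.449 − 0.8005 = 0.6485 mol
mass = 0.6485 × 239.20 = 155.1 g

155 g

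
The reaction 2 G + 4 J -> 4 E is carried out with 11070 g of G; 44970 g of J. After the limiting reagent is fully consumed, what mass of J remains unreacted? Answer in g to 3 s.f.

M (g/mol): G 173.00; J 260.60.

11600 g

n(G) = 11070 / 173.00 = 63.99 mol
n(J) = 44970 / 260.60 = 172.6 mol
n/ν → G: 32.00, J: 43.15; G is limiting.
J consumed = (4/2) × 63.99 = 128.0 mol
J remaining = 172.6 − 128.0 = 44.60 mol
mass = 44.60 × 260.60 = 11620 g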